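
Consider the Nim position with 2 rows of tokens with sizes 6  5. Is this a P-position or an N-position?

N-position

Nim-sum: 6 ⊕ 5 = 3.
The nim-sum is 3 ≠ 0, so this is an N-position: the player to move can win.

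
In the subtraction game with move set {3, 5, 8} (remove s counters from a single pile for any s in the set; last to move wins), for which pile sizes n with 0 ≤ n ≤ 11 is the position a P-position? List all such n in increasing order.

0, 1, 2, 11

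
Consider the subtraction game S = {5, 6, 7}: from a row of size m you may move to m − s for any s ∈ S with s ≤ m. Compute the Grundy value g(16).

Compute g(0), g(1), … for moves {5, 6, 7}:
k:     0  1  2  3  4  5  6  7  8  9 10 11 12 13 14 15 16
g(k):  0  0  0  0  0  1  1  1  1  1  2  2  0  0  0  0  0
So g(16) = 0.

0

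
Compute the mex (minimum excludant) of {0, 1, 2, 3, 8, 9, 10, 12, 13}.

4

The values 0, 1, 2, 3 are all present; 4 is the first non-negative integer missing from the set.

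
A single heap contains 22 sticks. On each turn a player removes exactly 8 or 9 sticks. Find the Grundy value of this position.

Compute g(0), g(1), … for moves {8, 9}:
k:     0  1  2  3  4  5  6  7  8  9 10 11 12 13 14 15 16 17 18 19 20 21 22
g(k):  0  0  0  0  0  0  0  0  1  1  1  1  1  1  1  1  2  0  0  0  0  0  0
So g(22) = 0.

0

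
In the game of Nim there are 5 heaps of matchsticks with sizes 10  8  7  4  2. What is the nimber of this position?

In binary:
  1010  (10)
  1000  (8)
  0111  (7)
  0100  (4)
  0010  (2)
  ----
  0011  (3)

3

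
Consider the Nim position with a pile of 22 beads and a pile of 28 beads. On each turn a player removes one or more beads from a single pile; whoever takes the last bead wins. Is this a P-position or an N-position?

Compute the nim-sum pairwise:
22 XOR 28 = 10
The nim-sum is 10 ≠ 0, so this is an N-position: the player to move can win.

N-position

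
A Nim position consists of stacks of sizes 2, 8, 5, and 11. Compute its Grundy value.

4

Nim-sum: 2 ^ 8 ^ 5 ^ 11 = 4.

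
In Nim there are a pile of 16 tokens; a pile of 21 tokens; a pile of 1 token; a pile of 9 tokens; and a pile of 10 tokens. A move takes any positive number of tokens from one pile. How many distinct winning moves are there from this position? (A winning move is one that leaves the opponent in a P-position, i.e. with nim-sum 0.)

1

In binary:
  10000  (16)
  10101  (21)
  00001  (1)
  01001  (9)
  01010  (10)
  -----
  00111  (7)
The overall nim-sum is X = 7. A pile of size p has a winning move iff p XOR X < p (reduce it to p XOR X).
  16: 16 XOR 7 = 23 ≥ 16 — no move.
  21: 21 XOR 7 = 18 < 21 — winning move (to 18).
  1: 1 XOR 7 = 6 ≥ 1 — no move.
  9: 9 XOR 7 = 14 ≥ 9 — no move.
  10: 10 XOR 7 = 13 ≥ 10 — no move.
That gives 1 winning move.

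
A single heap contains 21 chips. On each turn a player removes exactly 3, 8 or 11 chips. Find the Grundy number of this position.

0

Compute g(0), g(1), … for moves {3, 8, 11}:
k:     0  1  2  3  4  5  6  7  8  9 10 11 12 13 14 15 16 17 18 19 20 21
g(k):  0  0  0  1  1  1  0  0  2  1  1  3  2  2  2  3  0  3  2  1  0  0
So g(21) = 0.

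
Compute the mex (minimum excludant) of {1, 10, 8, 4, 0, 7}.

2

The values 0, 1 are all present; 2 is the first non-negative integer missing from the set.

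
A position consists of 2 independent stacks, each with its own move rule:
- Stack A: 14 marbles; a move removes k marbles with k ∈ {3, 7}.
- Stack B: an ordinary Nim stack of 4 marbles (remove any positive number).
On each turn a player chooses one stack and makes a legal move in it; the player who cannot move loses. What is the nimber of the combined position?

5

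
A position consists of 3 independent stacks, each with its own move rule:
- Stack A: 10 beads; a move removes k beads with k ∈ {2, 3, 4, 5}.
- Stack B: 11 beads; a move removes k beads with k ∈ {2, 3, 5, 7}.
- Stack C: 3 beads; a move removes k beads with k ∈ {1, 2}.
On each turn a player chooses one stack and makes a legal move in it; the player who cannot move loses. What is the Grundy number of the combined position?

0

Grundy values for stack A (subtraction set {2, 3, 4, 5}):
g(0) = mex{} = 0
g(1) = mex{} = 0
g(2) = mex{0} = 1
g(3) = mex{0} = 1
g(4) = mex{0,1} = 2
g(5) = mex{0,1} = 2
g(6) = mex{0,1,2} = 3
g(7) = mex{1,2} = 0
g(8) = mex{1,2,3} = 0
g(9) = mex{0,2,3} = 1
g(10) = mex{0,2,3} = 1
So g(10) = 1.
For stack B, compute g(0), g(1), … with moves {2, 3, 5, 7}:
k:     0  1  2  3  4  5  6  7  8  9 10 11
g(k):  0  0  1  1  2  2  3  3  4  0  0  1
So g(11) = 1.
Grundy values for stack C (subtraction set {1, 2}):
g(0) = mex{} = 0
g(1) = mex{0} = 1
g(2) = mex{0,1} = 2
g(3) = mex{1,2} = 0
So g(3) = 0.
The value of a disjunctive sum is the nim-sum of the parts.
Combined value = 1 XOR 1 XOR 0 = 0.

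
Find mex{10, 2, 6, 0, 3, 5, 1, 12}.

4

The values 0, 1, 2, 3 are all present; 4 is the first non-negative integer missing from the set.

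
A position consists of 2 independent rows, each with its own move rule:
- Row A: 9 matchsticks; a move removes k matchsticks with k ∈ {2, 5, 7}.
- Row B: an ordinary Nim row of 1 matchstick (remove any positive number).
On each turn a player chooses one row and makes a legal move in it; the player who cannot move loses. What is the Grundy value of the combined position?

3

Grundy values for row A (subtraction set {2, 5, 7}):
k:     0  1  2  3  4  5  6  7  8  9
g(k):  0  0  1  1  0  2  1  3  2  2
So g(9) = 2.
Row B is a plain Nim row of size 1, so its Grundy value is 1.
The value of a disjunctive sum is the nim-sum of the parts.
Combined value = 2 XOR 1 = 3.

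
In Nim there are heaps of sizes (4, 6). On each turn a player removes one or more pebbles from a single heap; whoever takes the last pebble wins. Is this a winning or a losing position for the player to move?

Winning position

In binary:
  100  (4)
  110  (6)
  ---
  010  (2)
The nim-sum is 2 ≠ 0, so this is an N-position: the player to move can win.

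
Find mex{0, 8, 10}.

1

0 is in the set but 1 is not, so the mex is 1.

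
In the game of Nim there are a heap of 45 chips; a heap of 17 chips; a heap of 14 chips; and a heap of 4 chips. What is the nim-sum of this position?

54

In binary:
  101101  (45)
  010001  (17)
  001110  (14)
  000100  (4)
  ------
  110110  (54)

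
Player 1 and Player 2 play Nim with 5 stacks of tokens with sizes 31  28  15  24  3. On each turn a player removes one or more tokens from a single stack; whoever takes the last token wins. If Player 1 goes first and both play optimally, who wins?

Player 1 wins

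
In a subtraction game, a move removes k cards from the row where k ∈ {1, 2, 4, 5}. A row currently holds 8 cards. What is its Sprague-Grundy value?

2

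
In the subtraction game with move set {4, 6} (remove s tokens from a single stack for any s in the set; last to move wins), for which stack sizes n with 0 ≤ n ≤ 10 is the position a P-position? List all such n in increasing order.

0, 1, 2, 3, 10

Compute g(0), g(1), … for moves {4, 6}:
k:     0  1  2  3  4  5  6  7  8  9 10
g(k):  0  0  0  0  1  1  1  1  2  2  0
The P-positions (g = 0) in 0..10 are 0, 1, 2, 3, 10.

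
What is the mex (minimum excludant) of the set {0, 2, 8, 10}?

1

0 is in the set but 1 is not, so the mex is 1.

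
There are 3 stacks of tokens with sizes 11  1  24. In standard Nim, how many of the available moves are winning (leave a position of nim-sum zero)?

In binary:
  01011  (11)
  00001  (1)
  11000  (24)
  -----
  10010  (18)
The overall nim-sum is X = 18. A stack of size p has a winning move iff p XOR X < p (reduce it to p XOR X).
  11: 11 XOR 18 = 25 ≥ 11 — no move.
  1: 1 XOR 18 = 19 ≥ 1 — no move.
  24: 24 XOR 18 = 10 < 24 — winning move (to 10).
That gives 1 winning move.

1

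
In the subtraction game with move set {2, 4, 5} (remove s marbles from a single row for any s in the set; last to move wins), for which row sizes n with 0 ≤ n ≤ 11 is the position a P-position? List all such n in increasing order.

Grundy values for subtraction set {2, 4, 5}:
k:     0  1  2  3  4  5  6  7  8  9 10 11
g(k):  0  0  1  1  2  2  3  0  0  1  1  2
The P-positions (g = 0) in 0..11 are 0, 1, 7, 8.

0, 1, 7, 8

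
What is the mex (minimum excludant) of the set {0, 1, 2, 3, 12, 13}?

4

The values 0, 1, 2, 3 are all present; 4 is the first non-negative integer missing from the set.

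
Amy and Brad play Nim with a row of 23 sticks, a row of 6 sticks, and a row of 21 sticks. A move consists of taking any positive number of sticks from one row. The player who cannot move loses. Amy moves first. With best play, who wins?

Amy wins

In binary:
  10111  (23)
  00110  (6)
  10101  (21)
  -----
  00100  (4)
The nim-sum is 4 ≠ 0, so this is an N-position: the player to move can win; Amy has a winning move.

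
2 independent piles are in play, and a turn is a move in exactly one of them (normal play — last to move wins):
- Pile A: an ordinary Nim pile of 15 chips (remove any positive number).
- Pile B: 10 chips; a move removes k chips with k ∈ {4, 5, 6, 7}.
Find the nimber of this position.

Pile A is a plain Nim pile of size 15, so its Grundy value is 15.
Grundy values for pile B (subtraction set {4, 5, 6, 7}):
k:     0  1  2  3  4  5  6  7  8  9 10
g(k):  0  0  0  0  1  1  1  1  2  2  2
So g(10) = 2.
The value of a disjunctive sum is the nim-sum of the parts.
Combined value = 15 XOR 2 = 13.

13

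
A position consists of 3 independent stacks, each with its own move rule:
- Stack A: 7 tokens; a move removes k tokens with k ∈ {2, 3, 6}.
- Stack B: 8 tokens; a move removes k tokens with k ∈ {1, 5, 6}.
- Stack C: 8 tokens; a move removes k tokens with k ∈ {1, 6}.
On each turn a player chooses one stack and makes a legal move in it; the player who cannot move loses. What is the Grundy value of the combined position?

2

For stack A, compute g(0), g(1), … with moves {2, 3, 6}:
g(0) = mex{} = 0
g(1) = mex{} = 0
g(2) = mex{0} = 1
g(3) = mex{0} = 1
g(4) = mex{0,1} = 2
g(5) = mex{1} = 0
g(6) = mex{0,1,2} = 3
g(7) = mex{0,2} = 1
So g(7) = 1.
Grundy values for stack B (subtraction set {1, 5, 6}):
k:     0  1  2  3  4  5  6  7  8
g(k):  0  1  0  1  0  1  2  3  2
So g(8) = 2.
For stack C, compute g(0), g(1), … with moves {1, 6}:
k:     0  1  2  3  4  5  6  7  8
g(k):  0  1  0  1  0  1  2  0  1
So g(8) = 1.
By the Sprague-Grundy theorem, the Grundy value of a sum of independent games is the XOR of the component values.
Combined value = 1 XOR 2 XOR 1 = 2.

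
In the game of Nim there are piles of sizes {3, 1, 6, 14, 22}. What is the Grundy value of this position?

28

Compute the nim-sum pairwise:
3 ^ 1 = 2
2 ^ 6 = 4
4 ^ 14 = 10
10 ^ 22 = 28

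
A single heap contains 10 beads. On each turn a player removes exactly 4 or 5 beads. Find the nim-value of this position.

Compute g(0), g(1), … for moves {4, 5}:
g(0) = mex{} = 0
g(1) = mex{} = 0
g(2) = mex{} = 0
g(3) = mex{} = 0
g(4) = mex{0} = 1
g(5) = mex{0} = 1
g(6) = mex{0} = 1
g(7) = mex{0} = 1
g(8) = mex{0,1} = 2
g(9) = mex{1} = 0
g(10) = mex{1} = 0
So g(10) = 0.

0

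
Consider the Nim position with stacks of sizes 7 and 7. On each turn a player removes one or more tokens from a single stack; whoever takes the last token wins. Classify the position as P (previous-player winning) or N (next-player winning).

P-position

Nim-sum: 7 XOR 7 = 0.
The nim-sum is 0, so this is a P-position: the player to move is in a losing position under optimal play.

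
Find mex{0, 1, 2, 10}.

The values 0, 1, 2 are all present; 3 is the first non-negative integer missing from the set.

3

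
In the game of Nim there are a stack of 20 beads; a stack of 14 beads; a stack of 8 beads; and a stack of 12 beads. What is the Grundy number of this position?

30

Nim-sum: 20 XOR 14 XOR 8 XOR 12 = 30.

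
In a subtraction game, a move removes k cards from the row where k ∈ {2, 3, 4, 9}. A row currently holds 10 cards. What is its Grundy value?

Build the Grundy sequence with g(k) = mex{g(k−s) : s ∈ {2, 3, 4, 9}, s ≤ k}:
k:     0  1  2  3  4  5  6  7  8  9 10
g(k):  0  0  1  1  2  2  0  0  1  1  2
So g(10) = 2.

2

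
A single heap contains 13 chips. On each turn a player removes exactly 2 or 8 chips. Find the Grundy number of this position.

Compute g(0), g(1), … for moves {2, 8}:
k:     0  1  2  3  4  5  6  7  8  9 10 11 12 13
g(k):  0  0  1  1  0  0  1  1  2  2  0  0  1  1
So g(13) = 1.

1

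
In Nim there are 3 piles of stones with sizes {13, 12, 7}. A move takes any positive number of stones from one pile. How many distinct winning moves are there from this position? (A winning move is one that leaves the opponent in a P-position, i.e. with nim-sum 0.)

Bitwise XOR of the heap sizes:
  1101  (13)
  1100  (12)
  0111  (7)
  ----
  0110  (6)
The overall nim-sum is X = 6. A pile of size p has a winning move iff p XOR X < p (reduce it to p XOR X).
  13: 13 XOR 6 = 11 < 13 — winning move (to 11).
  12: 12 XOR 6 = 10 < 12 — winning move (to 10).
  7: 7 XOR 6 = 1 < 7 — winning move (to 1).
That gives 3 winning moves.

3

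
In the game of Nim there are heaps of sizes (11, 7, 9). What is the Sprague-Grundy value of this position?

5

In binary:
  1011  (11)
  0111  (7)
  1001  (9)
  ----
  0101  (5)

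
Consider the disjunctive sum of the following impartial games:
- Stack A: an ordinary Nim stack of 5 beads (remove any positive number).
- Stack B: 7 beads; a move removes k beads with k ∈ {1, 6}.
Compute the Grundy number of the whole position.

5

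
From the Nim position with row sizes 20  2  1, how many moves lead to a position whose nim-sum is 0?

Compute the nim-sum pairwise:
20 ⊕ 2 = 22
22 ⊕ 1 = 23
The overall nim-sum is X = 23. A row of size p has a winning move iff p XOR X < p (reduce it to p XOR X).
  20: 20 XOR 23 = 3 < 20 — winning move (to 3).
  2: 2 XOR 23 = 21 ≥ 2 — no move.
  1: 1 XOR 23 = 22 ≥ 1 — no move.
That gives 1 winning move.

1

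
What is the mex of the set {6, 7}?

0

0 is not in the set, so the mex is 0.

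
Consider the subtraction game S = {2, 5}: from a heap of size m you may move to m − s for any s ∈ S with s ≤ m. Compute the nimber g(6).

Build the Grundy sequence with g(k) = mex{g(k−s) : s ∈ {2, 5}, s ≤ k}:
g(0) = mex{} = 0
g(1) = mex{} = 0
g(2) = mex{0} = 1
g(3) = mex{0} = 1
g(4) = mex{1} = 0
g(5) = mex{0,1} = 2
g(6) = mex{0} = 1
So g(6) = 1.

1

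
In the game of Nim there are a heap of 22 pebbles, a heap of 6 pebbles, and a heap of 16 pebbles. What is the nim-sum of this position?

Compute the nim-sum pairwise:
22 ^ 6 = 16
16 ^ 16 = 0

0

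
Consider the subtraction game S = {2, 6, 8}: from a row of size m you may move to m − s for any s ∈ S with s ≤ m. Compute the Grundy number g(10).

3

Build the Grundy sequence with g(k) = mex{g(k−s) : s ∈ {2, 6, 8}, s ≤ k}:
g(0) = mex{} = 0
g(1) = mex{} = 0
g(2) = mex{0} = 1
g(3) = mex{0} = 1
g(4) = mex{1} = 0
g(5) = mex{1} = 0
g(6) = mex{0} = 1
g(7) = mex{0} = 1
g(8) = mex{0,1} = 2
g(9) = mex{0,1} = 2
g(10) = mex{0,1,2} = 3
So g(10) = 3.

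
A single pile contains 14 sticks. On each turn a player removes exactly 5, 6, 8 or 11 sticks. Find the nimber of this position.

2

Build the Grundy sequence with g(k) = mex{g(k−s) : s ∈ {5, 6, 8, 11}, s ≤ k}:
g(0) = mex{} = 0
g(1) = mex{} = 0
g(2) = mex{} = 0
g(3) = mex{} = 0
g(4) = mex{} = 0
g(5) = mex{0} = 1
g(6) = mex{0} = 1
g(7) = mex{0} = 1
g(8) = mex{0} = 1
g(9) = mex{0} = 1
g(10) = mex{0,1} = 2
g(11) = mex{0,1} = 2
g(12) = mex{0,1} = 2
g(13) = mex{0,1} = 2
g(14) = mex{0,1} = 2
So g(14) = 2.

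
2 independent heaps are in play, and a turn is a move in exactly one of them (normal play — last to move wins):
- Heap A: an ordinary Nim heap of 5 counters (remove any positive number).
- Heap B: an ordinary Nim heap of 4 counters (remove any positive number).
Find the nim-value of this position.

Heap A is a plain Nim heap of size 5, so its Grundy value is 5.
Heap B is a plain Nim heap of size 4, so its Grundy value is 4.
The value of a disjunctive sum is the nim-sum of the parts.
Combined value = 5 ⊕ 4 = 1.

1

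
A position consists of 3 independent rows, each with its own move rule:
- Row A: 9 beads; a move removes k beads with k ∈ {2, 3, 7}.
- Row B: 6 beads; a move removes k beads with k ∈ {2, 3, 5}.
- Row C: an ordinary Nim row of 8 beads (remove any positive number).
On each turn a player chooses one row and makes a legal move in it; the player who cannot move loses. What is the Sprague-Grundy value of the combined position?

9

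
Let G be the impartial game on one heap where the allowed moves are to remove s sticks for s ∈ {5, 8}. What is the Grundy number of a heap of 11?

2

Compute g(0), g(1), … for moves {5, 8}:
g(0) = mex{} = 0
g(1) = mex{} = 0
g(2) = mex{} = 0
g(3) = mex{} = 0
g(4) = mex{} = 0
g(5) = mex{0} = 1
g(6) = mex{0} = 1
g(7) = mex{0} = 1
g(8) = mex{0} = 1
g(9) = mex{0} = 1
g(10) = mex{0,1} = 2
g(11) = mex{0,1} = 2
So g(11) = 2.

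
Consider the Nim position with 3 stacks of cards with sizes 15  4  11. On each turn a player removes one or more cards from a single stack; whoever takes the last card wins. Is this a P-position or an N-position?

Nim-sum: 15 ⊕ 4 ⊕ 11 = 0.
The nim-sum is 0, so this is a P-position: the player to move is in a losing position under optimal play.

P-position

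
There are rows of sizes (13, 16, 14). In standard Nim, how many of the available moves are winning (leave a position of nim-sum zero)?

1

Nim-sum: 13 XOR 16 XOR 14 = 19.
The overall nim-sum is X = 19. A row of size p has a winning move iff p XOR X < p (reduce it to p XOR X).
  13: 13 XOR 19 = 30 ≥ 13 — no move.
  16: 16 XOR 19 = 3 < 16 — winning move (to 3).
  14: 14 XOR 19 = 29 ≥ 14 — no move.
That gives 1 winning move.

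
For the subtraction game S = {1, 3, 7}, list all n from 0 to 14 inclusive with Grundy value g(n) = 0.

0, 2, 4, 6, 8, 10, 12, 14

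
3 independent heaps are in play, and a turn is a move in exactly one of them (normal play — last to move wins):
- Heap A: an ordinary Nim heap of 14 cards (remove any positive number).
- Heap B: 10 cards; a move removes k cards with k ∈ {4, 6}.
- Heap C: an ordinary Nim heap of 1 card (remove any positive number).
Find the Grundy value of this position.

15

Heap A is a plain Nim heap of size 14, so its Grundy value is 14.
Build the Grundy sequence for heap B with g(k) = mex{g(k−s) : s ∈ {4, 6}, s ≤ k}:
g(0) = mex{} = 0
g(1) = mex{} = 0
g(2) = mex{} = 0
g(3) = mex{} = 0
g(4) = mex{0} = 1
g(5) = mex{0} = 1
g(6) = mex{0} = 1
g(7) = mex{0} = 1
g(8) = mex{0,1} = 2
g(9) = mex{0,1} = 2
g(10) = mex{1} = 0
So g(10) = 0.
Heap C is a plain Nim heap of size 1, so its Grundy value is 1.
The value of a disjunctive sum is the nim-sum of the parts.
Combined value = 14 XOR 0 XOR 1 = 15.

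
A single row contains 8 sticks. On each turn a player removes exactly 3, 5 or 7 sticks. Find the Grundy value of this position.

Build the Grundy sequence with g(k) = mex{g(k−s) : s ∈ {3, 5, 7}, s ≤ k}:
k:     0  1  2  3  4  5  6  7  8
g(k):  0  0  0  1  1  1  2  2  2
So g(8) = 2.

2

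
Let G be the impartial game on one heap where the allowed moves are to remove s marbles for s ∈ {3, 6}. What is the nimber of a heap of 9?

Grundy values for subtraction set {3, 6}:
g(0) = mex{} = 0
g(1) = mex{} = 0
g(2) = mex{} = 0
g(3) = mex{0} = 1
g(4) = mex{0} = 1
g(5) = mex{0} = 1
g(6) = mex{0,1} = 2
g(7) = mex{0,1} = 2
g(8) = mex{0,1} = 2
g(9) = mex{1,2} = 0
So g(9) = 0.

0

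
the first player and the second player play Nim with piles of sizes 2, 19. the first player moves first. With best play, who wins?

In binary:
  00010  (2)
  10011  (19)
  -----
  10001  (17)
The nim-sum is 17 ≠ 0, so this is an N-position: the player to move can win; the first player has a winning move.

the first player wins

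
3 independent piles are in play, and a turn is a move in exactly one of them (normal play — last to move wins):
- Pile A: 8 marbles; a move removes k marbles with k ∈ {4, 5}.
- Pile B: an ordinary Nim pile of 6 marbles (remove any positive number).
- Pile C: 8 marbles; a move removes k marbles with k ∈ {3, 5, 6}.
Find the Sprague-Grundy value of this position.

Grundy values for pile A (subtraction set {4, 5}):
k:     0  1  2  3  4  5  6  7  8
g(k):  0  0  0  0  1  1  1  1  2
So g(8) = 2.
Pile B is a plain Nim pile of size 6, so its Grundy value is 6.
Grundy values for pile C (subtraction set {3, 5, 6}):
k:     0  1  2  3  4  5  6  7  8
g(k):  0  0  0  1  1  1  2  2  2
So g(8) = 2.
The value of a disjunctive sum is the nim-sum of the parts.
Combined value = 2 ⊕ 6 ⊕ 2 = 6.

6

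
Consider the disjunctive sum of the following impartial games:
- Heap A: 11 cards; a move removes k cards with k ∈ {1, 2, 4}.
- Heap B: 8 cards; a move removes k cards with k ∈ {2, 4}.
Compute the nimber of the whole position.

3

Build the Grundy sequence for heap A with g(k) = mex{g(k−s) : s ∈ {1, 2, 4}, s ≤ k}:
g(0) = mex{} = 0
g(1) = mex{0} = 1
g(2) = mex{0,1} = 2
g(3) = mex{1,2} = 0
g(4) = mex{0,2} = 1
g(5) = mex{0,1} = 2
g(6) = mex{1,2} = 0
g(7) = mex{0,2} = 1
g(8) = mex{0,1} = 2
g(9) = mex{1,2} = 0
g(10) = mex{0,2} = 1
g(11) = mex{0,1} = 2
So g(11) = 2.
For heap B, compute g(0), g(1), … with moves {2, 4}:
k:     0  1  2  3  4  5  6  7  8
g(k):  0  0  1  1  2  2  0  0  1
So g(8) = 1.
By the Sprague-Grundy theorem, the Grundy value of a sum of independent games is the XOR of the component values.
Combined value = 2 XOR 1 = 3.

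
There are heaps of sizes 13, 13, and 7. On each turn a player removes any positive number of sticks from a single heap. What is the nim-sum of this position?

7

Nim-sum: 13 ⊕ 13 ⊕ 7 = 7.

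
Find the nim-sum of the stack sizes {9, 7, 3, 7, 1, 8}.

3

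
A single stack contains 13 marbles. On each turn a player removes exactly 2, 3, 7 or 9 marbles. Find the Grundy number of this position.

1

Compute g(0), g(1), … for moves {2, 3, 7, 9}:
k:     0  1  2  3  4  5  6  7  8  9 10 11 12 13
g(k):  0  0  1  1  2  0  0  1  1  2  2  0  3  1
So g(13) = 1.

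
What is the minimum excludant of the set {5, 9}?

0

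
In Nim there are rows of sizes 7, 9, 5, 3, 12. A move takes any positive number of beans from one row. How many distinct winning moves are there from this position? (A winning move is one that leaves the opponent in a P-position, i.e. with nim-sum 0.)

Compute the nim-sum pairwise:
7 ⊕ 9 = 14
14 ⊕ 5 = 11
11 ⊕ 3 = 8
8 ⊕ 12 = 4
The overall nim-sum is X = 4. A row of size p has a winning move iff p XOR X < p (reduce it to p XOR X).
  7: 7 XOR 4 = 3 < 7 — winning move (to 3).
  9: 9 XOR 4 = 13 ≥ 9 — no move.
  5: 5 XOR 4 = 1 < 5 — winning move (to 1).
  3: 3 XOR 4 = 7 ≥ 3 — no move.
  12: 12 XOR 4 = 8 < 12 — winning move (to 8).
That gives 3 winning moves.

3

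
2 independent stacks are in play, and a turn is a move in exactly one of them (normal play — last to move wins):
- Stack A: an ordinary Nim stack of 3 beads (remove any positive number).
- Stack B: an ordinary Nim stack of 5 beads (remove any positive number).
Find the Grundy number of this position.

6

Stack A is a plain Nim stack of size 3, so its Grundy value is 3.
Stack B is a plain Nim stack of size 5, so its Grundy value is 5.
The value of a disjunctive sum is the nim-sum of the parts.
Combined value = 3 XOR 5 = 6.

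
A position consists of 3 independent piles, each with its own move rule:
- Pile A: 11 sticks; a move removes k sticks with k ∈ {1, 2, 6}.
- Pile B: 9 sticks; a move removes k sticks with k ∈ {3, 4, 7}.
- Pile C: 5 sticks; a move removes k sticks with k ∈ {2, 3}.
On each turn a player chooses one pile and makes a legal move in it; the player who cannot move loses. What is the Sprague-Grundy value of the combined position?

Grundy values for pile A (subtraction set {1, 2, 6}):
g(0) = mex{} = 0
g(1) = mex{0} = 1
g(2) = mex{0,1} = 2
g(3) = mex{1,2} = 0
g(4) = mex{0,2} = 1
g(5) = mex{0,1} = 2
g(6) = mex{0,1,2} = 3
g(7) = mex{1,2,3} = 0
g(8) = mex{0,2,3} = 1
g(9) = mex{0,1} = 2
g(10) = mex{1,2} = 0
g(11) = mex{0,2} = 1
So g(11) = 1.
For pile B, compute g(0), g(1), … with moves {3, 4, 7}:
g(0) = mex{} = 0
g(1) = mex{} = 0
g(2) = mex{} = 0
g(3) = mex{0} = 1
g(4) = mex{0} = 1
g(5) = mex{0} = 1
g(6) = mex{0,1} = 2
g(7) = mex{0,1} = 2
g(8) = mex{0,1} = 2
g(9) = mex{0,1,2} = 3
So g(9) = 3.
Build the Grundy sequence for pile C with g(k) = mex{g(k−s) : s ∈ {2, 3}, s ≤ k}:
k:     0  1  2  3  4  5
g(k):  0  0  1  1  2  0
So g(5) = 0.
The value of a disjunctive sum is the nim-sum of the parts.
Combined value = 1 ⊕ 3 ⊕ 0 = 2.

2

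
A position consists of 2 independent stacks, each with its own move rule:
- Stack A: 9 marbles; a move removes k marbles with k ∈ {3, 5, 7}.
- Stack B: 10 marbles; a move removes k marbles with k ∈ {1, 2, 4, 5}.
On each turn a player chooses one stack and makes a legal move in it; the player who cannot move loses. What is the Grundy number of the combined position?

Grundy values for stack A (subtraction set {3, 5, 7}):
k:     0  1  2  3  4  5  6  7  8  9
g(k):  0  0  0  1  1  1  2  2  2  3
So g(9) = 3.
Build the Grundy sequence for stack B with g(k) = mex{g(k−s) : s ∈ {1, 2, 4, 5}, s ≤ k}:
g(0) = mex{} = 0
g(1) = mex{0} = 1
g(2) = mex{0,1} = 2
g(3) = mex{1,2} = 0
g(4) = mex{0,2} = 1
g(5) = mex{0,1} = 2
g(6) = mex{1,2} = 0
g(7) = mex{0,2} = 1
g(8) = mex{0,1} = 2
g(9) = mex{1,2} = 0
g(10) = mex{0,2} = 1
So g(10) = 1.
The value of a disjunctive sum is the nim-sum of the parts.
Combined value = 3 ⊕ 1 = 2.

2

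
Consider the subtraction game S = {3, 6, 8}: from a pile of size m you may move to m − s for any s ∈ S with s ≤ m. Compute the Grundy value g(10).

Grundy values for subtraction set {3, 6, 8}:
k:     0  1  2  3  4  5  6  7  8  9 10
g(k):  0  0  0  1  1  1  2  2  2  3  3
So g(10) = 3.

3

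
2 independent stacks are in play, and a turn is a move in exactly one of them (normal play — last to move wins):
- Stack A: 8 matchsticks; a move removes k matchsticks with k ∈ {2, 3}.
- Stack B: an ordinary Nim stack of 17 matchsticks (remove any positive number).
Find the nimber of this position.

16

For stack A, compute g(0), g(1), … with moves {2, 3}:
g(0) = mex{} = 0
g(1) = mex{} = 0
g(2) = mex{0} = 1
g(3) = mex{0} = 1
g(4) = mex{0,1} = 2
g(5) = mex{1} = 0
g(6) = mex{1,2} = 0
g(7) = mex{0,2} = 1
g(8) = mex{0} = 1
So g(8) = 1.
Stack B is a plain Nim stack of size 17, so its Grundy value is 17.
By the Sprague-Grundy theorem, the Grundy value of a sum of independent games is the XOR of the component values.
Combined value = 1 ⊕ 17 = 16.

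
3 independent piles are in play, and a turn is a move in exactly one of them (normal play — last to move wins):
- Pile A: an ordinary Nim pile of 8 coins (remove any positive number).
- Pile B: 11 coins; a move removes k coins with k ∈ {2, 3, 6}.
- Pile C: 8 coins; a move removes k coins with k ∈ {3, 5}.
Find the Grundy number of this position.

Pile A is a plain Nim pile of size 8, so its Grundy value is 8.
For pile B, compute g(0), g(1), … with moves {2, 3, 6}:
k:     0  1  2  3  4  5  6  7  8  9 10 11
g(k):  0  0  1  1  2  0  3  1  2  0  0  1
So g(11) = 1.
Grundy values for pile C (subtraction set {3, 5}):
g(0) = mex{} = 0
g(1) = mex{} = 0
g(2) = mex{} = 0
g(3) = mex{0} = 1
g(4) = mex{0} = 1
g(5) = mex{0} = 1
g(6) = mex{0,1} = 2
g(7) = mex{0,1} = 2
g(8) = mex{1} = 0
So g(8) = 0.
By the Sprague-Grundy theorem, the Grundy value of a sum of independent games is the XOR of the component values.
Combined value = 8 ⊕ 1 ⊕ 0 = 9.

9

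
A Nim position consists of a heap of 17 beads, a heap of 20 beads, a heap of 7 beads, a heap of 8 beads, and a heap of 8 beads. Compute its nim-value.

Compute the nim-sum pairwise:
17 ⊕ 20 = 5
5 ⊕ 7 = 2
2 ⊕ 8 = 10
10 ⊕ 8 = 2

2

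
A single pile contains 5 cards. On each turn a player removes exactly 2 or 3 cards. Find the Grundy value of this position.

Grundy values for subtraction set {2, 3}:
k:     0  1  2  3  4  5
g(k):  0  0  1  1  2  0
So g(5) = 0.

0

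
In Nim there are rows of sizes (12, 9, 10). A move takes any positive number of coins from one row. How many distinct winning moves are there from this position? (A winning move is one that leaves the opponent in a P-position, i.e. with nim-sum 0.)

3

Write each in binary and XOR column by column:
  1100  (12)
  1001  (9)
  1010  (10)
  ----
  1111  (15)
The overall nim-sum is X = 15. A row of size p has a winning move iff p XOR X < p (reduce it to p XOR X).
  12: 12 XOR 15 = 3 < 12 — winning move (to 3).
  9: 9 XOR 15 = 6 < 9 — winning move (to 6).
  10: 10 XOR 15 = 5 < 10 — winning move (to 5).
That gives 3 winning moves.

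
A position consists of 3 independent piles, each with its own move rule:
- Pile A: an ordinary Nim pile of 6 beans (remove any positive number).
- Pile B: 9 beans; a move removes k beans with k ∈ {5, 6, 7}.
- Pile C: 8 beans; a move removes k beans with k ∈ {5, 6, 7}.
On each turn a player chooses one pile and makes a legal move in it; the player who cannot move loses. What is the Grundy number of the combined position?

Pile A is a plain Nim pile of size 6, so its Grundy value is 6.
Build the Grundy sequence for pile B with g(k) = mex{g(k−s) : s ∈ {5, 6, 7}, s ≤ k}:
g(0) = mex{} = 0
g(1) = mex{} = 0
g(2) = mex{} = 0
g(3) = mex{} = 0
g(4) = mex{} = 0
g(5) = mex{0} = 1
g(6) = mex{0} = 1
g(7) = mex{0} = 1
g(8) = mex{0} = 1
g(9) = mex{0} = 1
So g(9) = 1.
For pile C, compute g(0), g(1), … with moves {5, 6, 7}:
g(0) = mex{} = 0
g(1) = mex{} = 0
g(2) = mex{} = 0
g(3) = mex{} = 0
g(4) = mex{} = 0
g(5) = mex{0} = 1
g(6) = mex{0} = 1
g(7) = mex{0} = 1
g(8) = mex{0} = 1
So g(8) = 1.
The value of a disjunctive sum is the nim-sum of the parts.
Combined value = 6 ⊕ 1 ⊕ 1 = 6.

6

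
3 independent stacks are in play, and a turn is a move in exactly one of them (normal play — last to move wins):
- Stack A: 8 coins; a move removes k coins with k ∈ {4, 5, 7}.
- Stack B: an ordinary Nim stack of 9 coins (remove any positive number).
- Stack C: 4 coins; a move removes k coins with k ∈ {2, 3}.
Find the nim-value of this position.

9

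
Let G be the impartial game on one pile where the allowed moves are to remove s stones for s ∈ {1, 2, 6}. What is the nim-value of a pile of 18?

Grundy values for subtraction set {1, 2, 6}:
k:     0  1  2  3  4  5  6  7  8  9 10 11 12 13 14 15 16 17 18
g(k):  0  1  2  0  1  2  3  0  1  2  0  1  2  3  0  1  2  0  1
So g(18) = 1.

1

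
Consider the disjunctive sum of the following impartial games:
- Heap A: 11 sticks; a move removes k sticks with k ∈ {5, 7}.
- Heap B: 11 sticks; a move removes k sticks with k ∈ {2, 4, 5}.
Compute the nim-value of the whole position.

0

Grundy values for heap A (subtraction set {5, 7}):
k:     0  1  2  3  4  5  6  7  8  9 10 11
g(k):  0  0  0  0  0  1  1  1  1  1  2  2
So g(11) = 2.
For heap B, compute g(0), g(1), … with moves {2, 4, 5}:
g(0) = mex{} = 0
g(1) = mex{} = 0
g(2) = mex{0} = 1
g(3) = mex{0} = 1
g(4) = mex{0,1} = 2
g(5) = mex{0,1} = 2
g(6) = mex{0,1,2} = 3
g(7) = mex{1,2} = 0
g(8) = mex{1,2,3} = 0
g(9) = mex{0,2} = 1
g(10) = mex{0,2,3} = 1
g(11) = mex{0,1,3} = 2
So g(11) = 2.
The value of a disjunctive sum is the nim-sum of the parts.
Combined value = 2 ⊕ 2 = 0.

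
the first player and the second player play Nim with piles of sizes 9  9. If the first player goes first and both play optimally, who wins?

Compute the nim-sum pairwise:
9 ^ 9 = 0
The nim-sum is 0, so this is a P-position: the player to move is in a losing position under optimal play; the first player is about to move from it and so loses — the second player wins.

the second player wins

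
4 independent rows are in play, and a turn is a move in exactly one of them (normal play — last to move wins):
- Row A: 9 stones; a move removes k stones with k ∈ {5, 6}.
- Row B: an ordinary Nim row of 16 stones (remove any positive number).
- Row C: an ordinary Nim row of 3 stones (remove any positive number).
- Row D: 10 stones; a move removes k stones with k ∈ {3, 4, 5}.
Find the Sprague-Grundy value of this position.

18

For row A, compute g(0), g(1), … with moves {5, 6}:
g(0) = mex{} = 0
g(1) = mex{} = 0
g(2) = mex{} = 0
g(3) = mex{} = 0
g(4) = mex{} = 0
g(5) = mex{0} = 1
g(6) = mex{0} = 1
g(7) = mex{0} = 1
g(8) = mex{0} = 1
g(9) = mex{0} = 1
So g(9) = 1.
Row B is a plain Nim row of size 16, so its Grundy value is 16.
Row C is a plain Nim row of size 3, so its Grundy value is 3.
For row D, compute g(0), g(1), … with moves {3, 4, 5}:
k:     0  1  2  3  4  5  6  7  8  9 10
g(k):  0  0  0  1  1  1  2  2  0  0  0
So g(10) = 0.
By the Sprague-Grundy theorem, the Grundy value of a sum of independent games is the XOR of the component values.
Combined value = 1 XOR 16 XOR 3 XOR 0 = 18.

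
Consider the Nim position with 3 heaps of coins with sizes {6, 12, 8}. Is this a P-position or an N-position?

Compute the nim-sum pairwise:
6 ^ 12 = 10
10 ^ 8 = 2
The nim-sum is 2 ≠ 0, so this is an N-position: the player to move can win.

N-position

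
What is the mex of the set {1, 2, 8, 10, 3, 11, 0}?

4

The values 0, 1, 2, 3 are all present; 4 is the first non-negative integer missing from the set.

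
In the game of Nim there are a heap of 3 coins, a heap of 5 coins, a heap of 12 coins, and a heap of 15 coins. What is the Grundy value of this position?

Compute the nim-sum pairwise:
3 ⊕ 5 = 6
6 ⊕ 12 = 10
10 ⊕ 15 = 5

5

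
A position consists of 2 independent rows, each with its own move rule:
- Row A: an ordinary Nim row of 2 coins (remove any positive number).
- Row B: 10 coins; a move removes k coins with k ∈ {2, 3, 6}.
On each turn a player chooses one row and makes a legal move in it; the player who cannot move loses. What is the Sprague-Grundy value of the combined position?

2

Row A is a plain Nim row of size 2, so its Grundy value is 2.
Grundy values for row B (subtraction set {2, 3, 6}):
k:     0  1  2  3  4  5  6  7  8  9 10
g(k):  0  0  1  1  2  0  3  1  2  0  0
So g(10) = 0.
The value of a disjunctive sum is the nim-sum of the parts.
Combined value = 2 ⊕ 0 = 2.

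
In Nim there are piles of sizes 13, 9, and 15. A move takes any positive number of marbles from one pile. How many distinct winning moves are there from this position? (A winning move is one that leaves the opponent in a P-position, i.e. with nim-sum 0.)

Compute the nim-sum pairwise:
13 ⊕ 9 = 4
4 ⊕ 15 = 11
The overall nim-sum is X = 11. A pile of size p has a winning move iff p XOR X < p (reduce it to p XOR X).
  13: 13 XOR 11 = 6 < 13 — winning move (to 6).
  9: 9 XOR 11 = 2 < 9 — winning move (to 2).
  15: 15 XOR 11 = 4 < 15 — winning move (to 4).
That gives 3 winning moves.

3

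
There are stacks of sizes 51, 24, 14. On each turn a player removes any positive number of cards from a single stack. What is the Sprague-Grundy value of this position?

Bitwise XOR of the heap sizes:
  110011  (51)
  011000  (24)
  001110  (14)
  ------
  100101  (37)

37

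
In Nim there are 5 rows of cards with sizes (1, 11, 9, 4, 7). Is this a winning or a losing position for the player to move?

Losing position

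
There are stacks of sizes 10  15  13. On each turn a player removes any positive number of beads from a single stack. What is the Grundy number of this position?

Write each in binary and XOR column by column:
  1010  (10)
  1111  (15)
  1101  (13)
  ----
  1000  (8)

8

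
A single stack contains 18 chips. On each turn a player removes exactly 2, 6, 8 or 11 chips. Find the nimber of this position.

0

Build the Grundy sequence with g(k) = mex{g(k−s) : s ∈ {2, 6, 8, 11}, s ≤ k}:
k:     0  1  2  3  4  5  6  7  8  9 10 11 12 13 14 15 16 17 18
g(k):  0  0  1  1  0  0  1  1  2  2  3  3  2  2  0  3  1  0  0
So g(18) = 0.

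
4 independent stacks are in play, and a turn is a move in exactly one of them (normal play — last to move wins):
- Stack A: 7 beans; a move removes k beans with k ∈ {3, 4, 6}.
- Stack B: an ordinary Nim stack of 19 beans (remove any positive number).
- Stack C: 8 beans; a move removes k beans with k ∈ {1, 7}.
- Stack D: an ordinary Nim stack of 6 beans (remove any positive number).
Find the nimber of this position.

23

For stack A, compute g(0), g(1), … with moves {3, 4, 6}:
g(0) = mex{} = 0
g(1) = mex{} = 0
g(2) = mex{} = 0
g(3) = mex{0} = 1
g(4) = mex{0} = 1
g(5) = mex{0} = 1
g(6) = mex{0,1} = 2
g(7) = mex{0,1} = 2
So g(7) = 2.
Stack B is a plain Nim stack of size 19, so its Grundy value is 19.
Build the Grundy sequence for stack C with g(k) = mex{g(k−s) : s ∈ {1, 7}, s ≤ k}:
g(0) = mex{} = 0
g(1) = mex{0} = 1
g(2) = mex{1} = 0
g(3) = mex{0} = 1
g(4) = mex{1} = 0
g(5) = mex{0} = 1
g(6) = mex{1} = 0
g(7) = mex{0} = 1
g(8) = mex{1} = 0
So g(8) = 0.
Stack D is a plain Nim stack of size 6, so its Grundy value is 6.
By the Sprague-Grundy theorem, the Grundy value of a sum of independent games is the XOR of the component values.
Combined value = 2 XOR 19 XOR 0 XOR 6 = 23.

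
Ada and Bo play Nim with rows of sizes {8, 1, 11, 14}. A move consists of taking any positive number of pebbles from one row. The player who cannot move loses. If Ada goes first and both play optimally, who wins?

Ada wins

Nim-sum: 8 ^ 1 ^ 11 ^ 14 = 12.
The nim-sum is 12 ≠ 0, so this is an N-position: the player to move can win; Ada has a winning move.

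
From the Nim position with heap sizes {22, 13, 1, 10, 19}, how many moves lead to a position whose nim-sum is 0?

3

In binary:
  10110  (22)
  01101  (13)
  00001  (1)
  01010  (10)
  10011  (19)
  -----
  00011  (3)
The overall nim-sum is X = 3. A heap of size p has a winning move iff p XOR X < p (reduce it to p XOR X).
  22: 22 XOR 3 = 21 < 22 — winning move (to 21).
  13: 13 XOR 3 = 14 ≥ 13 — no move.
  1: 1 XOR 3 = 2 ≥ 1 — no move.
  10: 10 XOR 3 = 9 < 10 — winning move (to 9).
  19: 19 XOR 3 = 16 < 19 — winning move (to 16).
That gives 3 winning moves.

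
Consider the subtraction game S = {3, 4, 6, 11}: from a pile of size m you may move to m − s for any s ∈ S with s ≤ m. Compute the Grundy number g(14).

4

Build the Grundy sequence with g(k) = mex{g(k−s) : s ∈ {3, 4, 6, 11}, s ≤ k}:
g(0) = mex{} = 0
g(1) = mex{} = 0
g(2) = mex{} = 0
g(3) = mex{0} = 1
g(4) = mex{0} = 1
g(5) = mex{0} = 1
g(6) = mex{0,1} = 2
g(7) = mex{0,1} = 2
g(8) = mex{0,1} = 2
g(9) = mex{1,2} = 0
g(10) = mex{1,2} = 0
g(11) = mex{0,1,2} = 3
g(12) = mex{0,2} = 1
g(13) = mex{0,2} = 1
g(14) = mex{0,1,2,3} = 4
So g(14) = 4.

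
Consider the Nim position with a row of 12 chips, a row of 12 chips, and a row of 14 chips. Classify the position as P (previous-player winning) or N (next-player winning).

Compute the nim-sum pairwise:
12 XOR 12 = 0
0 XOR 14 = 14
The nim-sum is 14 ≠ 0, so this is an N-position: the player to move can win.

N-position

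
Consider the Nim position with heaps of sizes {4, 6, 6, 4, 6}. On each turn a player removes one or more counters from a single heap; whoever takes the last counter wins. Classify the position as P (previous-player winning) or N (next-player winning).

N-position

Nim-sum: 4 ^ 6 ^ 6 ^ 4 ^ 6 = 6.
The nim-sum is 6 ≠ 0, so this is an N-position: the player to move can win.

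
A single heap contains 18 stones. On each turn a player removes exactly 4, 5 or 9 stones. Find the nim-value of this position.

Grundy values for subtraction set {4, 5, 9}:
k:     0  1  2  3  4  5  6  7  8  9 10 11 12 13 14 15 16 17 18
g(k):  0  0  0  0  1  1  1  1  2  2  2  2  3  0  0  0  0  1  1
So g(18) = 1.

1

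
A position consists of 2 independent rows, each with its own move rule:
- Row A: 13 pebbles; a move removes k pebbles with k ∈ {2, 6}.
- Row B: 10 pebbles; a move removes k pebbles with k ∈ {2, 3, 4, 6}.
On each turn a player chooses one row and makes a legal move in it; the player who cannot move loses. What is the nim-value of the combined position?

1

For row A, compute g(0), g(1), … with moves {2, 6}:
g(0) = mex{} = 0
g(1) = mex{} = 0
g(2) = mex{0} = 1
g(3) = mex{0} = 1
g(4) = mex{1} = 0
g(5) = mex{1} = 0
g(6) = mex{0} = 1
g(7) = mex{0} = 1
g(8) = mex{1} = 0
g(9) = mex{1} = 0
g(10) = mex{0} = 1
g(11) = mex{0} = 1
g(12) = mex{1} = 0
g(13) = mex{1} = 0
So g(13) = 0.
Grundy values for row B (subtraction set {2, 3, 4, 6}):
k:     0  1  2  3  4  5  6  7  8  9 10
g(k):  0  0  1  1  2  2  3  3  0  0  1
So g(10) = 1.
By the Sprague-Grundy theorem, the Grundy value of a sum of independent games is the XOR of the component values.
Combined value = 0 XOR 1 = 1.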